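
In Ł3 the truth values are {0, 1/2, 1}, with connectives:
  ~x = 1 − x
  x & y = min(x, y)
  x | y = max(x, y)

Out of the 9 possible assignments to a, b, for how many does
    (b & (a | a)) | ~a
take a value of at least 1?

a = 0, b = 0 ↦ 1  ≥
a = 0, b = 1/2 ↦ 1  ≥
a = 0, b = 1 ↦ 1  ≥
a = 1/2, b = 0 ↦ 1/2  <
a = 1/2, b = 1/2 ↦ 1/2  <
a = 1/2, b = 1 ↦ 1/2  <
a = 1, b = 0 ↦ 0  <
a = 1, b = 1/2 ↦ 1/2  <
a = 1, b = 1 ↦ 1  ≥
So 4 of the 9 assignments meet the threshold.

4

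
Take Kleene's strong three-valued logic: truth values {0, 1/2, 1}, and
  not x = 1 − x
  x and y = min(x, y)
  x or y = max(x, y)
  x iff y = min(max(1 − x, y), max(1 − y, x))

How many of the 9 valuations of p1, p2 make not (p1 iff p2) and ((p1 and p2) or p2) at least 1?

p1 = 0, p2 = 0 ↦ 0  <
p1 = 0, p2 = 1/2 ↦ 1/2  <
p1 = 0, p2 = 1 ↦ 1  ≥
p1 = 1/2, p2 = 0 ↦ 0  <
p1 = 1/2, p2 = 1/2 ↦ 1/2  <
p1 = 1/2, p2 = 1 ↦ 1/2  <
p1 = 1, p2 = 0 ↦ 0  <
p1 = 1, p2 = 1/2 ↦ 1/2  <
p1 = 1, p2 = 1 ↦ 0  <
So 1 of the 9 assignments meets the threshold.

1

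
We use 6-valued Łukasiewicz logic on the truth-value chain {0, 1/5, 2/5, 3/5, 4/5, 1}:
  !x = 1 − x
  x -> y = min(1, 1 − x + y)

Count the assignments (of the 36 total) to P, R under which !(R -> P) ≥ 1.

1

value 1: 1 assignment (counts)
value 4/5: 2 assignments
value 3/5: 3 assignments
value 2/5: 4 assignments
value 1/5: 5 assignments
value 0: 21 assignments
So 1 of the 36 assignments meets the threshold.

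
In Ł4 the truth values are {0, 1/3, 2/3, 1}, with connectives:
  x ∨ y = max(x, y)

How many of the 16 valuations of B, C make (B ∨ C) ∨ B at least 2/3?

B = 0, C = 0 ↦ 0  <
B = 0, C = 1/3 ↦ 1/3  <
B = 0, C = 2/3 ↦ 2/3  ≥
B = 0, C = 1 ↦ 1  ≥
B = 1/3, C = 0 ↦ 1/3  <
B = 1/3, C = 1/3 ↦ 1/3  <
B = 1/3, C = 2/3 ↦ 2/3  ≥
B = 1/3, C = 1 ↦ 1  ≥
B = 2/3, C = 0 ↦ 2/3  ≥
B = 2/3, C = 1/3 ↦ 2/3  ≥
B = 2/3, C = 2/3 ↦ 2/3  ≥
B = 2/3, C = 1 ↦ 1  ≥
B = 1, C = 0 ↦ 1  ≥
B = 1, C = 1/3 ↦ 1  ≥
B = 1, C = 2/3 ↦ 1  ≥
B = 1, C = 1 ↦ 1  ≥
So 12 of the 16 assignments meet the threshold.

12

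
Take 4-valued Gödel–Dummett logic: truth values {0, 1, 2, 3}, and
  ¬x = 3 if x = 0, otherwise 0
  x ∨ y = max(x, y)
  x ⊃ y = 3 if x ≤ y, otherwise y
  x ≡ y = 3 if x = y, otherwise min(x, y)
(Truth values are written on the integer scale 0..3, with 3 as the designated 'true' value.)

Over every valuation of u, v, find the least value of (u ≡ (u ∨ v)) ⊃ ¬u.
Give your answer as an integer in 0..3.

Take u = 1, v = 0:
u ∨ v = 1 ∨ 0 = 1
u ≡ (u ∨ v) = 1 ≡ 1 = 3
¬u = ¬1 = 0
(u ≡ (u ∨ v)) ⊃ ¬u = 3 ⊃ 0 = 0
No assignment yields a value below 0, so this is the minimum.

0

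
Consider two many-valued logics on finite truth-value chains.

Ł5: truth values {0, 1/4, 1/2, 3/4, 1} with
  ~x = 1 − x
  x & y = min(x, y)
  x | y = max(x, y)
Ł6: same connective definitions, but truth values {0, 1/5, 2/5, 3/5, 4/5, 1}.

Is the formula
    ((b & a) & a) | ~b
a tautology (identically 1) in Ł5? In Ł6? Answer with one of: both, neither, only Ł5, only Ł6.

neither

In Ł5: at a = 0, b = 1/4 the value is 3/4 — not a tautology.
In Ł6: at a = 0, b = 1/5 the value is 4/5 — not a tautology.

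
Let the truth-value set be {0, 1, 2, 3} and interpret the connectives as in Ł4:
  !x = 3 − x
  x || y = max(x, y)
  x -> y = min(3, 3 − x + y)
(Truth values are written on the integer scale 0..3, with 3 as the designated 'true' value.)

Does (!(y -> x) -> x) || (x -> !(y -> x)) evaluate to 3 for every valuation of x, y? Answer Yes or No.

x = 0, y = 0 ↦ 3
x = 0, y = 1 ↦ 3
x = 0, y = 2 ↦ 3
x = 0, y = 3 ↦ 3
x = 1, y = 0 ↦ 3
x = 1, y = 1 ↦ 3
x = 1, y = 2 ↦ 3
x = 1, y = 3 ↦ 3
x = 2, y = 0 ↦ 3
x = 2, y = 1 ↦ 3
x = 2, y = 2 ↦ 3
x = 2, y = 3 ↦ 3
x = 3, y = 0 ↦ 3
x = 3, y = 1 ↦ 3
x = 3, y = 2 ↦ 3
x = 3, y = 3 ↦ 3
Every assignment gives a value ≥ 3.

Yes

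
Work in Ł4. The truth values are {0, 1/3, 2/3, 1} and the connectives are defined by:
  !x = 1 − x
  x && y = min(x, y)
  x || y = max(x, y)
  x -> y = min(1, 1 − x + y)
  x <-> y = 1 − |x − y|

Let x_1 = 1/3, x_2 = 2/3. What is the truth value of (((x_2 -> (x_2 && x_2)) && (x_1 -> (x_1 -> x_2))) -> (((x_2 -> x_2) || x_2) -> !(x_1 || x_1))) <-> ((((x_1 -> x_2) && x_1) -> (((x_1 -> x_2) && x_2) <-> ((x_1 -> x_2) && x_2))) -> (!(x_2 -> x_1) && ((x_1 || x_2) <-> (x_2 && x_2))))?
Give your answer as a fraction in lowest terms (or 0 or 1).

2/3

x_2 && x_2 = 2/3 && 2/3 = 2/3
x_2 -> (x_2 && x_2) = 2/3 -> 2/3 = 1
x_1 -> x_2 = 1/3 -> 2/3 = 1
x_1 -> (x_1 -> x_2) = 1/3 -> 1 = 1
(x_2 -> (x_2 && x_2)) && (x_1 -> (x_1 -> x_2)) = 1 && 1 = 1
x_2 -> x_2 = 2/3 -> 2/3 = 1
(x_2 -> x_2) || x_2 = 1 || 2/3 = 1
x_1 || x_1 = 1/3 || 1/3 = 1/3
!(x_1 || x_1) = !1/3 = 2/3
((x_2 -> x_2) || x_2) -> !(x_1 || x_1) = 1 -> 2/3 = 2/3
((x_2 -> (x_2 && x_2)) && (x_1 -> (x_1 -> x_2))) -> (((x_2 -> x_2) || x_2) -> !(x_1 || x_1)) = 1 -> 2/3 = 2/3
x_1 -> x_2 = 1/3 -> 2/3 = 1
(x_1 -> x_2) && x_1 = 1 && 1/3 = 1/3
x_1 -> x_2 = 1/3 -> 2/3 = 1
(x_1 -> x_2) && x_2 = 1 && 2/3 = 2/3
x_1 -> x_2 = 1/3 -> 2/3 = 1
(x_1 -> x_2) && x_2 = 1 && 2/3 = 2/3
((x_1 -> x_2) && x_2) <-> ((x_1 -> x_2) && x_2) = 2/3 <-> 2/3 = 1
((x_1 -> x_2) && x_1) -> (((x_1 -> x_2) && x_2) <-> ((x_1 -> x_2) && x_2)) = 1/3 -> 1 = 1
x_2 -> x_1 = 2/3 -> 1/3 = 2/3
!(x_2 -> x_1) = !2/3 = 1/3
x_1 || x_2 = 1/3 || 2/3 = 2/3
x_2 && x_2 = 2/3 && 2/3 = 2/3
(x_1 || x_2) <-> (x_2 && x_2) = 2/3 <-> 2/3 = 1
!(x_2 -> x_1) && ((x_1 || x_2) <-> (x_2 && x_2)) = 1/3 && 1 = 1/3
(((x_1 -> x_2) && x_1) -> (((x_1 -> x_2) && x_2) <-> ((x_1 -> x_2) && x_2))) -> (!(x_2 -> x_1) && ((x_1 || x_2) <-> (x_2 && x_2))) = 1 -> 1/3 = 1/3
(((x_2 -> (x_2 && x_2)) && (x_1 -> (x_1 -> x_2))) -> (((x_2 -> x_2) || x_2) -> !(x_1 || x_1))) <-> ((((x_1 -> x_2) && x_1) -> (((x_1 -> x_2) && x_2) <-> ((x_1 -> x_2) && x_2))) -> (!(x_2 -> x_1) && ((x_1 || x_2) <-> (x_2 && x_2)))) = 2/3 <-> 1/3 = 2/3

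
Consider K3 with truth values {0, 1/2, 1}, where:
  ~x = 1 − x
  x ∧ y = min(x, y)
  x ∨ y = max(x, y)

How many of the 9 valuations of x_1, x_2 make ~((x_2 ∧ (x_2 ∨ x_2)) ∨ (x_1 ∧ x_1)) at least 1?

x_1 = 0, x_2 = 0 ↦ 1  ≥
x_1 = 0, x_2 = 1/2 ↦ 1/2  <
x_1 = 0, x_2 = 1 ↦ 0  <
x_1 = 1/2, x_2 = 0 ↦ 1/2  <
x_1 = 1/2, x_2 = 1/2 ↦ 1/2  <
x_1 = 1/2, x_2 = 1 ↦ 0  <
x_1 = 1, x_2 = 0 ↦ 0  <
x_1 = 1, x_2 = 1/2 ↦ 0  <
x_1 = 1, x_2 = 1 ↦ 0  <
So 1 of the 9 assignments meets the threshold.

1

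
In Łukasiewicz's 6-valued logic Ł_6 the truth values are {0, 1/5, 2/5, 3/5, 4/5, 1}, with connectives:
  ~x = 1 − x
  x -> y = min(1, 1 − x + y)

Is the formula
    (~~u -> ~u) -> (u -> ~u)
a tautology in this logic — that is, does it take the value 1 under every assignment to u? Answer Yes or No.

u = 0 ↦ 1
u = 1/5 ↦ 1
u = 2/5 ↦ 1
u = 3/5 ↦ 1
u = 4/5 ↦ 1
u = 1 ↦ 1
Every assignment gives a value ≥ 1.

Yes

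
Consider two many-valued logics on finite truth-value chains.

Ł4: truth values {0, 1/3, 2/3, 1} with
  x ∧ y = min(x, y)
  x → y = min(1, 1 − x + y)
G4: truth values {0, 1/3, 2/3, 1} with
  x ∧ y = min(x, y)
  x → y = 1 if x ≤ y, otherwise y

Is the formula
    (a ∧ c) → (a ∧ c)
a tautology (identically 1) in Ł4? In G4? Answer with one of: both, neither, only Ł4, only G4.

In Ł4: every assignment gives 1 — tautology.
In G4: every assignment gives 1 — tautology.

both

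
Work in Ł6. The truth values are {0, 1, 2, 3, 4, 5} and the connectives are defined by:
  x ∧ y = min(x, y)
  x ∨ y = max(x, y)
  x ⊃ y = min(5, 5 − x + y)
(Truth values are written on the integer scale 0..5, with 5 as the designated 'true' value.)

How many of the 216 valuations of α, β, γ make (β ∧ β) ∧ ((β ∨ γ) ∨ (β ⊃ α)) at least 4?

72

value 5: 36 assignments (counts)
value 4: 36 assignments (counts)
value 3: 36 assignments
value 2: 36 assignments
value 1: 36 assignments
value 0: 36 assignments
So 72 of the 216 assignments meet the threshold.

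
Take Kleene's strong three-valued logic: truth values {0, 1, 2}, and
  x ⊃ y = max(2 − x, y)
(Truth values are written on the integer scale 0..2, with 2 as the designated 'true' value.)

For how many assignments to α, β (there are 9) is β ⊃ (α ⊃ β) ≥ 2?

α = 0, β = 0 ↦ 2  ≥
α = 0, β = 1 ↦ 2  ≥
α = 0, β = 2 ↦ 2  ≥
α = 1, β = 0 ↦ 2  ≥
α = 1, β = 1 ↦ 1  <
α = 1, β = 2 ↦ 2  ≥
α = 2, β = 0 ↦ 2  ≥
α = 2, β = 1 ↦ 1  <
α = 2, β = 2 ↦ 2  ≥
So 7 of the 9 assignments meet the threshold.

7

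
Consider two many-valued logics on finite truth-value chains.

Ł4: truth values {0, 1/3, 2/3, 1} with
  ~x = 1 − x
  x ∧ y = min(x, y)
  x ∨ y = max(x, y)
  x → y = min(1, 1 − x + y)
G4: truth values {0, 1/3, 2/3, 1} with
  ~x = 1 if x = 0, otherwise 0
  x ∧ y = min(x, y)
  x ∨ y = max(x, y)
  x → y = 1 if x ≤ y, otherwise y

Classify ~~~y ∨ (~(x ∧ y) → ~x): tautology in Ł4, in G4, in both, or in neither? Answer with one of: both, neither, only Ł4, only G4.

In Ł4: at x = 2/3, y = 1/3 the value is 2/3 — not a tautology.
In G4: every assignment gives 1 — tautology.

only G4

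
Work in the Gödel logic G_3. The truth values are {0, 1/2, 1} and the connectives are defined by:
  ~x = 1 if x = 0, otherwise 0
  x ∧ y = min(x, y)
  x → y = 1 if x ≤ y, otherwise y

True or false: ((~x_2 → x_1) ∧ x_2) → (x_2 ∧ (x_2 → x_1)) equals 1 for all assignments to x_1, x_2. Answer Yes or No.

No

Counterexample: take x_1 = 0, x_2 = 1/2.
~x_2 = ~1/2 = 0
~x_2 → x_1 = 0 → 0 = 1
(~x_2 → x_1) ∧ x_2 = 1 ∧ 1/2 = 1/2
x_2 → x_1 = 1/2 → 0 = 0
x_2 ∧ (x_2 → x_1) = 1/2 ∧ 0 = 0
((~x_2 → x_1) ∧ x_2) → (x_2 ∧ (x_2 → x_1)) = 1/2 → 0 = 0
This gives 0 ≠ 1.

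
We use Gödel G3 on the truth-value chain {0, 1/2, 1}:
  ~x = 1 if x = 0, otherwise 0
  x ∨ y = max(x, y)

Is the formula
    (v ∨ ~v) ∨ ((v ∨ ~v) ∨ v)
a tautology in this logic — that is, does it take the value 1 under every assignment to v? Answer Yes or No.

Counterexample: take v = 1/2.
~v = ~1/2 = 0
v ∨ ~v = 1/2 ∨ 0 = 1/2
(v ∨ ~v) ∨ v = 1/2 ∨ 1/2 = 1/2
(v ∨ ~v) ∨ ((v ∨ ~v) ∨ v) = 1/2 ∨ 1/2 = 1/2
This gives 1/2 ≠ 1.

No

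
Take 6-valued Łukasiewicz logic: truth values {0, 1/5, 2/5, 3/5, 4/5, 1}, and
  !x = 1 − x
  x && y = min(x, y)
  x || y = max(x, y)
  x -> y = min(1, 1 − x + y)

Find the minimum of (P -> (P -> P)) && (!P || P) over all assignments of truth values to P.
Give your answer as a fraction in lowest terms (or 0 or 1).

Take P = 2/5:
P -> P = 2/5 -> 2/5 = 1
P -> (P -> P) = 2/5 -> 1 = 1
!P = !2/5 = 3/5
!P || P = 3/5 || 2/5 = 3/5
(P -> (P -> P)) && (!P || P) = 1 && 3/5 = 3/5
No assignment yields a value below 3/5, so this is the minimum.

3/5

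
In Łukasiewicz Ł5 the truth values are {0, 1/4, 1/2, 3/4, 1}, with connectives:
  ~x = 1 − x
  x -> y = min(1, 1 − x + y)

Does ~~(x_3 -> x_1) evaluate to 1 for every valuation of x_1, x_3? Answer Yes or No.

Counterexample: take x_1 = 0, x_3 = 1/4.
x_3 -> x_1 = 1/4 -> 0 = 3/4
~(x_3 -> x_1) = ~3/4 = 1/4
~~(x_3 -> x_1) = ~1/4 = 3/4
This gives 3/4 ≠ 1.

No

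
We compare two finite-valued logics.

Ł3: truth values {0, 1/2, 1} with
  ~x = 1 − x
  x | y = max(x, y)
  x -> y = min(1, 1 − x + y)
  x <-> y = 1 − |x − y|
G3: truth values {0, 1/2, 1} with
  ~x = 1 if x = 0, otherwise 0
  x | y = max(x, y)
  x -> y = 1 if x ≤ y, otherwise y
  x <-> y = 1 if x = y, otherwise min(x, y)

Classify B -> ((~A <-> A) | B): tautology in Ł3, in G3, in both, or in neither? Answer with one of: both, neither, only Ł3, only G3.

In Ł3: every assignment gives 1 — tautology.
In G3: every assignment gives 1 — tautology.

both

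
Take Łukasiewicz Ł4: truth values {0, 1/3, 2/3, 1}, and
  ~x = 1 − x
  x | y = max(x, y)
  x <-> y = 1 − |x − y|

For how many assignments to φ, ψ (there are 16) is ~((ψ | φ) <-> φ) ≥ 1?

φ = 0, ψ = 0 ↦ 0  <
φ = 0, ψ = 1/3 ↦ 1/3  <
φ = 0, ψ = 2/3 ↦ 2/3  <
φ = 0, ψ = 1 ↦ 1  ≥
φ = 1/3, ψ = 0 ↦ 0  <
φ = 1/3, ψ = 1/3 ↦ 0  <
φ = 1/3, ψ = 2/3 ↦ 1/3  <
φ = 1/3, ψ = 1 ↦ 2/3  <
φ = 2/3, ψ = 0 ↦ 0  <
φ = 2/3, ψ = 1/3 ↦ 0  <
φ = 2/3, ψ = 2/3 ↦ 0  <
φ = 2/3, ψ = 1 ↦ 1/3  <
φ = 1, ψ = 0 ↦ 0  <
φ = 1, ψ = 1/3 ↦ 0  <
φ = 1, ψ = 2/3 ↦ 0  <
φ = 1, ψ = 1 ↦ 0  <
So 1 of the 16 assignments meets the threshold.

1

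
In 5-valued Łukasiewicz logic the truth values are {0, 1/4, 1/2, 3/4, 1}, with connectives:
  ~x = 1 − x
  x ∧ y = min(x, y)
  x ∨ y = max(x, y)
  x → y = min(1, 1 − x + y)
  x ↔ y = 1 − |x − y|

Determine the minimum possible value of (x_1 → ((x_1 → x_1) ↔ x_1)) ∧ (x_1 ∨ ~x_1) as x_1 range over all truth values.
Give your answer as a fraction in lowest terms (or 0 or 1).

1/2

Take x_1 = 1/2:
x_1 → x_1 = 1/2 → 1/2 = 1
(x_1 → x_1) ↔ x_1 = 1 ↔ 1/2 = 1/2
x_1 → ((x_1 → x_1) ↔ x_1) = 1/2 → 1/2 = 1
~x_1 = ~1/2 = 1/2
x_1 ∨ ~x_1 = 1/2 ∨ 1/2 = 1/2
(x_1 → ((x_1 → x_1) ↔ x_1)) ∧ (x_1 ∨ ~x_1) = 1 ∧ 1/2 = 1/2
No assignment yields a value below 1/2, so this is the minimum.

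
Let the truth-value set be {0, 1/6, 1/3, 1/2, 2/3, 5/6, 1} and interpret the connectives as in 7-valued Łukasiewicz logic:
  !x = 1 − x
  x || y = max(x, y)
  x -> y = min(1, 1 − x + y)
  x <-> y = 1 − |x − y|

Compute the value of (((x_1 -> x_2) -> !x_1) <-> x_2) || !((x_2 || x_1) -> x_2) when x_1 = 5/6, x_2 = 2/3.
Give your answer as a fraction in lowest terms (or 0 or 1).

2/3

x_1 -> x_2 = 5/6 -> 2/3 = 5/6
!x_1 = !5/6 = 1/6
(x_1 -> x_2) -> !x_1 = 5/6 -> 1/6 = 1/3
((x_1 -> x_2) -> !x_1) <-> x_2 = 1/3 <-> 2/3 = 2/3
x_2 || x_1 = 2/3 || 5/6 = 5/6
(x_2 || x_1) -> x_2 = 5/6 -> 2/3 = 5/6
!((x_2 || x_1) -> x_2) = !5/6 = 1/6
(((x_1 -> x_2) -> !x_1) <-> x_2) || !((x_2 || x_1) -> x_2) = 2/3 || 1/6 = 2/3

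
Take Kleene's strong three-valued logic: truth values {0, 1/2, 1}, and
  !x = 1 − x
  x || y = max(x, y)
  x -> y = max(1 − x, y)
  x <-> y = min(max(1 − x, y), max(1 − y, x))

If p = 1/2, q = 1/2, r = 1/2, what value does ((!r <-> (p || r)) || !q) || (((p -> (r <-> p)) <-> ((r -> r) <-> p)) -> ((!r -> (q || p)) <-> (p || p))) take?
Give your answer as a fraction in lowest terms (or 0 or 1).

!r = !1/2 = 1/2
p || r = 1/2 || 1/2 = 1/2
!r <-> (p || r) = 1/2 <-> 1/2 = 1/2
!q = !1/2 = 1/2
(!r <-> (p || r)) || !q = 1/2 || 1/2 = 1/2
r <-> p = 1/2 <-> 1/2 = 1/2
p -> (r <-> p) = 1/2 -> 1/2 = 1/2
r -> r = 1/2 -> 1/2 = 1/2
(r -> r) <-> p = 1/2 <-> 1/2 = 1/2
(p -> (r <-> p)) <-> ((r -> r) <-> p) = 1/2 <-> 1/2 = 1/2
!r = !1/2 = 1/2
q || p = 1/2 || 1/2 = 1/2
!r -> (q || p) = 1/2 -> 1/2 = 1/2
p || p = 1/2 || 1/2 = 1/2
(!r -> (q || p)) <-> (p || p) = 1/2 <-> 1/2 = 1/2
((p -> (r <-> p)) <-> ((r -> r) <-> p)) -> ((!r -> (q || p)) <-> (p || p)) = 1/2 -> 1/2 = 1/2
((!r <-> (p || r)) || !q) || (((p -> (r <-> p)) <-> ((r -> r) <-> p)) -> ((!r -> (q || p)) <-> (p || p))) = 1/2 || 1/2 = 1/2

1/2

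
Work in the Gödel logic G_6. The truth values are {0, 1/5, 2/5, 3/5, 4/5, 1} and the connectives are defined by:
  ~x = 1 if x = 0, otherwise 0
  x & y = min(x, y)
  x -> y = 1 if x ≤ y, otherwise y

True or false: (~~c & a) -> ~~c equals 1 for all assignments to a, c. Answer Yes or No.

Yes

At a = 3/5, c = 3/5, for instance:
~c = ~3/5 = 0
~~c = ~0 = 1
~~c & a = 1 & 3/5 = 3/5
(~~c & a) -> ~~c = 3/5 -> 1 = 1
and checking the remaining 35 assignments likewise gives ≥ 1 in every case.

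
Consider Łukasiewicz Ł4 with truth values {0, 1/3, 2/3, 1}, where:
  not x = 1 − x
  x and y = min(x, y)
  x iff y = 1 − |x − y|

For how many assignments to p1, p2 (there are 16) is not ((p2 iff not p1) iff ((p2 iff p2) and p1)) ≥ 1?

p1 = 0, p2 = 0 ↦ 0  <
p1 = 0, p2 = 1/3 ↦ 1/3  <
p1 = 0, p2 = 2/3 ↦ 2/3  <
p1 = 0, p2 = 1 ↦ 1  ≥
p1 = 1/3, p2 = 0 ↦ 0  <
p1 = 1/3, p2 = 1/3 ↦ 1/3  <
p1 = 1/3, p2 = 2/3 ↦ 2/3  <
p1 = 1/3, p2 = 1 ↦ 1/3  <
p1 = 2/3, p2 = 0 ↦ 0  <
p1 = 2/3, p2 = 1/3 ↦ 1/3  <
p1 = 2/3, p2 = 2/3 ↦ 0  <
p1 = 2/3, p2 = 1 ↦ 1/3  <
p1 = 1, p2 = 0 ↦ 0  <
p1 = 1, p2 = 1/3 ↦ 1/3  <
p1 = 1, p2 = 2/3 ↦ 2/3  <
p1 = 1, p2 = 1 ↦ 1  ≥
So 2 of the 16 assignments meet the threshold.

2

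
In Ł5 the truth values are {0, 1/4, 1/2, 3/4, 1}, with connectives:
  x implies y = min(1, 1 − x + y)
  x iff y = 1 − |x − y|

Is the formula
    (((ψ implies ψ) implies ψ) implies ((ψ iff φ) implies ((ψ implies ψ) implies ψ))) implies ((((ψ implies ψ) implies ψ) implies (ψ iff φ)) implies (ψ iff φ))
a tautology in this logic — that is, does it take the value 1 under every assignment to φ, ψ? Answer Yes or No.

No

Counterexample: take φ = 0, ψ = 1/4.
ψ implies ψ = 1/4 implies 1/4 = 1
(ψ implies ψ) implies ψ = 1 implies 1/4 = 1/4
ψ iff φ = 1/4 iff 0 = 3/4
(ψ iff φ) implies ((ψ implies ψ) implies ψ) = 3/4 implies 1/4 = 1/2
((ψ implies ψ) implies ψ) implies ((ψ iff φ) implies ((ψ implies ψ) implies ψ)) = 1/4 implies 1/2 = 1
ψ implies ψ = 1/4 implies 1/4 = 1
(ψ implies ψ) implies ψ = 1 implies 1/4 = 1/4
ψ iff φ = 1/4 iff 0 = 3/4
((ψ implies ψ) implies ψ) implies (ψ iff φ) = 1/4 implies 3/4 = 1
ψ iff φ = 1/4 iff 0 = 3/4
(((ψ implies ψ) implies ψ) implies (ψ iff φ)) implies (ψ iff φ) = 1 implies 3/4 = 3/4
(((ψ implies ψ) implies ψ) implies ((ψ iff φ) implies ((ψ implies ψ) implies ψ))) implies ((((ψ implies ψ) implies ψ) implies (ψ iff φ)) implies (ψ iff φ)) = 1 implies 3/4 = 3/4
This gives 3/4 ≠ 1.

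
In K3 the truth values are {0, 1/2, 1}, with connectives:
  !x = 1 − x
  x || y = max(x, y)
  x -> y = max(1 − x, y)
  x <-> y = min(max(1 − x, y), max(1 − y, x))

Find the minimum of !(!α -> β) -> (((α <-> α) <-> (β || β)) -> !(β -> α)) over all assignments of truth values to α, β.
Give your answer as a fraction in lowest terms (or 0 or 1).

1/2

Take α = 0, β = 1/2:
!α = !0 = 1
!α -> β = 1 -> 1/2 = 1/2
!(!α -> β) = !1/2 = 1/2
α <-> α = 0 <-> 0 = 1
β || β = 1/2 || 1/2 = 1/2
(α <-> α) <-> (β || β) = 1 <-> 1/2 = 1/2
β -> α = 1/2 -> 0 = 1/2
!(β -> α) = !1/2 = 1/2
((α <-> α) <-> (β || β)) -> !(β -> α) = 1/2 -> 1/2 = 1/2
!(!α -> β) -> (((α <-> α) <-> (β || β)) -> !(β -> α)) = 1/2 -> 1/2 = 1/2
No assignment yields a value below 1/2, so this is the minimum.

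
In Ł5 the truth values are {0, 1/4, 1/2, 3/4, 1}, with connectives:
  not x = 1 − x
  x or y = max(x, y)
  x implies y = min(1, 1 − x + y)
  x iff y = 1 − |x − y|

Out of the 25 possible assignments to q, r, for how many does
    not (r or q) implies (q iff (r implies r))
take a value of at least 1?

18

value 1: 18 assignments (counts)
value 3/4: 2 assignments
value 1/2: 3 assignments
value 1/4: 1 assignment
value 0: 1 assignment
So 18 of the 25 assignments meet the threshold.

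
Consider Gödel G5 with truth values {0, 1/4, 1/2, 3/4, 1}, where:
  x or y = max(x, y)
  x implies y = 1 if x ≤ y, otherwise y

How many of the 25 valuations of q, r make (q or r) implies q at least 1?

value 1: 15 assignments (counts)
value 3/4: 1 assignment
value 1/2: 2 assignments
value 1/4: 3 assignments
value 0: 4 assignments
So 15 of the 25 assignments meet the threshold.

15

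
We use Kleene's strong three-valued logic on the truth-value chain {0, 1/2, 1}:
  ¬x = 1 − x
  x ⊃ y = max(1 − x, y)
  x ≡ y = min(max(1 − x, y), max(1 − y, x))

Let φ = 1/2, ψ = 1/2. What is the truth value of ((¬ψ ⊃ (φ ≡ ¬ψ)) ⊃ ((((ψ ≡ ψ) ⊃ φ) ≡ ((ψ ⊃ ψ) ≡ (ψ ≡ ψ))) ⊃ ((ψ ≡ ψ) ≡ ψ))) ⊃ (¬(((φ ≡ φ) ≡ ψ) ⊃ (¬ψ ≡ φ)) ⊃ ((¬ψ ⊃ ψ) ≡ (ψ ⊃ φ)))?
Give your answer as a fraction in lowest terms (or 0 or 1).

1/2

¬ψ = ¬1/2 = 1/2
¬ψ = ¬1/2 = 1/2
φ ≡ ¬ψ = 1/2 ≡ 1/2 = 1/2
¬ψ ⊃ (φ ≡ ¬ψ) = 1/2 ⊃ 1/2 = 1/2
ψ ≡ ψ = 1/2 ≡ 1/2 = 1/2
(ψ ≡ ψ) ⊃ φ = 1/2 ⊃ 1/2 = 1/2
ψ ⊃ ψ = 1/2 ⊃ 1/2 = 1/2
ψ ≡ ψ = 1/2 ≡ 1/2 = 1/2
(ψ ⊃ ψ) ≡ (ψ ≡ ψ) = 1/2 ≡ 1/2 = 1/2
((ψ ≡ ψ) ⊃ φ) ≡ ((ψ ⊃ ψ) ≡ (ψ ≡ ψ)) = 1/2 ≡ 1/2 = 1/2
ψ ≡ ψ = 1/2 ≡ 1/2 = 1/2
(ψ ≡ ψ) ≡ ψ = 1/2 ≡ 1/2 = 1/2
(((ψ ≡ ψ) ⊃ φ) ≡ ((ψ ⊃ ψ) ≡ (ψ ≡ ψ))) ⊃ ((ψ ≡ ψ) ≡ ψ) = 1/2 ⊃ 1/2 = 1/2
(¬ψ ⊃ (φ ≡ ¬ψ)) ⊃ ((((ψ ≡ ψ) ⊃ φ) ≡ ((ψ ⊃ ψ) ≡ (ψ ≡ ψ))) ⊃ ((ψ ≡ ψ) ≡ ψ)) = 1/2 ⊃ 1/2 = 1/2
φ ≡ φ = 1/2 ≡ 1/2 = 1/2
(φ ≡ φ) ≡ ψ = 1/2 ≡ 1/2 = 1/2
¬ψ = ¬1/2 = 1/2
¬ψ ≡ φ = 1/2 ≡ 1/2 = 1/2
((φ ≡ φ) ≡ ψ) ⊃ (¬ψ ≡ φ) = 1/2 ⊃ 1/2 = 1/2
¬(((φ ≡ φ) ≡ ψ) ⊃ (¬ψ ≡ φ)) = ¬1/2 = 1/2
¬ψ = ¬1/2 = 1/2
¬ψ ⊃ ψ = 1/2 ⊃ 1/2 = 1/2
ψ ⊃ φ = 1/2 ⊃ 1/2 = 1/2
(¬ψ ⊃ ψ) ≡ (ψ ⊃ φ) = 1/2 ≡ 1/2 = 1/2
¬(((φ ≡ φ) ≡ ψ) ⊃ (¬ψ ≡ φ)) ⊃ ((¬ψ ⊃ ψ) ≡ (ψ ⊃ φ)) = 1/2 ⊃ 1/2 = 1/2
((¬ψ ⊃ (φ ≡ ¬ψ)) ⊃ ((((ψ ≡ ψ) ⊃ φ) ≡ ((ψ ⊃ ψ) ≡ (ψ ≡ ψ))) ⊃ ((ψ ≡ ψ) ≡ ψ))) ⊃ (¬(((φ ≡ φ) ≡ ψ) ⊃ (¬ψ ≡ φ)) ⊃ ((¬ψ ⊃ ψ) ≡ (ψ ⊃ φ))) = 1/2 ⊃ 1/2 = 1/2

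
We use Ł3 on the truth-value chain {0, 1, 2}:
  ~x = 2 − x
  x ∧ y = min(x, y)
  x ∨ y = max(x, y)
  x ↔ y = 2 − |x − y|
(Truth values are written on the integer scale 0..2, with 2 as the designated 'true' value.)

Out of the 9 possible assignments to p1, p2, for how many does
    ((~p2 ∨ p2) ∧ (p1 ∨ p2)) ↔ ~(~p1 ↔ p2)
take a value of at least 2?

p1 = 0, p2 = 0 ↦ 0  <
p1 = 0, p2 = 1 ↦ 2  ≥
p1 = 0, p2 = 2 ↦ 0  <
p1 = 1, p2 = 0 ↦ 2  ≥
p1 = 1, p2 = 1 ↦ 1  <
p1 = 1, p2 = 2 ↦ 1  <
p1 = 2, p2 = 0 ↦ 0  <
p1 = 2, p2 = 1 ↦ 2  ≥
p1 = 2, p2 = 2 ↦ 2  ≥
So 4 of the 9 assignments meet the threshold.

4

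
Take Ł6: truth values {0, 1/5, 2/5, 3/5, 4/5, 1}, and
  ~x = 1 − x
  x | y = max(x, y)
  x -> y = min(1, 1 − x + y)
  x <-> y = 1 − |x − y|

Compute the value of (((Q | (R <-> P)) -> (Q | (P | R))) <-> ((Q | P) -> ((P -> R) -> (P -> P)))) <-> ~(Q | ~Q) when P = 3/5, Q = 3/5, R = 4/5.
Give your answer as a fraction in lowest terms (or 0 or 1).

2/5

R <-> P = 4/5 <-> 3/5 = 4/5
Q | (R <-> P) = 3/5 | 4/5 = 4/5
P | R = 3/5 | 4/5 = 4/5
Q | (P | R) = 3/5 | 4/5 = 4/5
(Q | (R <-> P)) -> (Q | (P | R)) = 4/5 -> 4/5 = 1
Q | P = 3/5 | 3/5 = 3/5
P -> R = 3/5 -> 4/5 = 1
P -> P = 3/5 -> 3/5 = 1
(P -> R) -> (P -> P) = 1 -> 1 = 1
(Q | P) -> ((P -> R) -> (P -> P)) = 3/5 -> 1 = 1
((Q | (R <-> P)) -> (Q | (P | R))) <-> ((Q | P) -> ((P -> R) -> (P -> P))) = 1 <-> 1 = 1
~Q = ~3/5 = 2/5
Q | ~Q = 3/5 | 2/5 = 3/5
~(Q | ~Q) = ~3/5 = 2/5
(((Q | (R <-> P)) -> (Q | (P | R))) <-> ((Q | P) -> ((P -> R) -> (P -> P)))) <-> ~(Q | ~Q) = 1 <-> 2/5 = 2/5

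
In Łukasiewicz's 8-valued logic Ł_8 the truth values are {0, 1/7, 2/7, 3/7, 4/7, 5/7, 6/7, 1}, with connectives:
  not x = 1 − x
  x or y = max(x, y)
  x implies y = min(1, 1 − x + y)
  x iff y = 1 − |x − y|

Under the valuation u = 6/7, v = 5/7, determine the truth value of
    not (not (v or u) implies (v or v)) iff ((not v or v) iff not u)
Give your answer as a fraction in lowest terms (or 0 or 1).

4/7

v or u = 5/7 or 6/7 = 6/7
not (v or u) = not 6/7 = 1/7
v or v = 5/7 or 5/7 = 5/7
not (v or u) implies (v or v) = 1/7 implies 5/7 = 1
not (not (v or u) implies (v or v)) = not 1 = 0
not v = not 5/7 = 2/7
not v or v = 2/7 or 5/7 = 5/7
not u = not 6/7 = 1/7
(not v or v) iff not u = 5/7 iff 1/7 = 3/7
not (not (v or u) implies (v or v)) iff ((not v or v) iff not u) = 0 iff 3/7 = 4/7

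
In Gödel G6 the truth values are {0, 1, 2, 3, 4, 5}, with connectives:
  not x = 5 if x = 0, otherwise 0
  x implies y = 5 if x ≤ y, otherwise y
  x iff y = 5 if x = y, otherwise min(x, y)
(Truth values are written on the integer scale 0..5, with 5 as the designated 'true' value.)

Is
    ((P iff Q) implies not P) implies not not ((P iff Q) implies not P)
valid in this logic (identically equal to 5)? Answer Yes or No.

At P = 3, Q = 4, for instance:
P iff Q = 3 iff 4 = 3
not P = not 3 = 0
(P iff Q) implies not P = 3 implies 0 = 0
not ((P iff Q) implies not P) = not 0 = 5
not not ((P iff Q) implies not P) = not 5 = 0
((P iff Q) implies not P) implies not not ((P iff Q) implies not P) = 0 implies 0 = 5
and checking the remaining 35 assignments likewise gives ≥ 5 in every case.

Yes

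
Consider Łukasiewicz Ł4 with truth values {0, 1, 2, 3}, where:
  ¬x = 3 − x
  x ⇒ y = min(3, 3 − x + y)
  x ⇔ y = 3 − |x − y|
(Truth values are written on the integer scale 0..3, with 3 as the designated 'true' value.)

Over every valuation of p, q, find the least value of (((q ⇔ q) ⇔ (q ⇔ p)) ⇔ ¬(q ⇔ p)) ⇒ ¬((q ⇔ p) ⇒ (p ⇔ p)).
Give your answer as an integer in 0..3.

1

Take p = 0, q = 1:
q ⇔ q = 1 ⇔ 1 = 3
q ⇔ p = 1 ⇔ 0 = 2
(q ⇔ q) ⇔ (q ⇔ p) = 3 ⇔ 2 = 2
q ⇔ p = 1 ⇔ 0 = 2
¬(q ⇔ p) = ¬2 = 1
((q ⇔ q) ⇔ (q ⇔ p)) ⇔ ¬(q ⇔ p) = 2 ⇔ 1 = 2
q ⇔ p = 1 ⇔ 0 = 2
p ⇔ p = 0 ⇔ 0 = 3
(q ⇔ p) ⇒ (p ⇔ p) = 2 ⇒ 3 = 3
¬((q ⇔ p) ⇒ (p ⇔ p)) = ¬3 = 0
(((q ⇔ q) ⇔ (q ⇔ p)) ⇔ ¬(q ⇔ p)) ⇒ ¬((q ⇔ p) ⇒ (p ⇔ p)) = 2 ⇒ 0 = 1
No assignment yields a value below 1, so this is the minimum.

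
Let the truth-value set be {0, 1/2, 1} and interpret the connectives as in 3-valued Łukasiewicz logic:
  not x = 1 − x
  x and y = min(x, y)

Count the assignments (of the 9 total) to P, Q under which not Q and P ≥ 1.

P = 0, Q = 0 ↦ 0  <
P = 0, Q = 1/2 ↦ 0  <
P = 0, Q = 1 ↦ 0  <
P = 1/2, Q = 0 ↦ 1/2  <
P = 1/2, Q = 1/2 ↦ 1/2  <
P = 1/2, Q = 1 ↦ 0  <
P = 1, Q = 0 ↦ 1  ≥
P = 1, Q = 1/2 ↦ 1/2  <
P = 1, Q = 1 ↦ 0  <
So 1 of the 9 assignments meets the threshold.

1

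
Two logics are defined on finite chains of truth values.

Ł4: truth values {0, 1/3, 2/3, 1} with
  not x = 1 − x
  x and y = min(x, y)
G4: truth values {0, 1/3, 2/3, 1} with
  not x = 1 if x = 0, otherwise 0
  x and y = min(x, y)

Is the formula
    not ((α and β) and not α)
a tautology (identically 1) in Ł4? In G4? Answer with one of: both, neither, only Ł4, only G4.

only G4

In Ł4: at α = 1/3, β = 1/3 the value is 2/3 — not a tautology.
In G4: every assignment gives 1 — tautology.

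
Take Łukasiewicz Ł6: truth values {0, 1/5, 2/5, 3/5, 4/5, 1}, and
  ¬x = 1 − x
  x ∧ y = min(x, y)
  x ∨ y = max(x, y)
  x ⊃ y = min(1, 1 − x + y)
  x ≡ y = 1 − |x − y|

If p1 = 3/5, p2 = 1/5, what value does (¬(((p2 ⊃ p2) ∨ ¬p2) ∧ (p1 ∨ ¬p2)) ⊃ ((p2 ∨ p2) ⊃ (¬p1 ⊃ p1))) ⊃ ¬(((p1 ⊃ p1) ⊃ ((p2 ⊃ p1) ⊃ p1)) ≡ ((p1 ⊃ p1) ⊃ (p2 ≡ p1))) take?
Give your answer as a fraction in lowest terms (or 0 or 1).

p2 ⊃ p2 = 1/5 ⊃ 1/5 = 1
¬p2 = ¬1/5 = 4/5
(p2 ⊃ p2) ∨ ¬p2 = 1 ∨ 4/5 = 1
¬p2 = ¬1/5 = 4/5
p1 ∨ ¬p2 = 3/5 ∨ 4/5 = 4/5
((p2 ⊃ p2) ∨ ¬p2) ∧ (p1 ∨ ¬p2) = 1 ∧ 4/5 = 4/5
¬(((p2 ⊃ p2) ∨ ¬p2) ∧ (p1 ∨ ¬p2)) = ¬4/5 = 1/5
p2 ∨ p2 = 1/5 ∨ 1/5 = 1/5
¬p1 = ¬3/5 = 2/5
¬p1 ⊃ p1 = 2/5 ⊃ 3/5 = 1
(p2 ∨ p2) ⊃ (¬p1 ⊃ p1) = 1/5 ⊃ 1 = 1
¬(((p2 ⊃ p2) ∨ ¬p2) ∧ (p1 ∨ ¬p2)) ⊃ ((p2 ∨ p2) ⊃ (¬p1 ⊃ p1)) = 1/5 ⊃ 1 = 1
p1 ⊃ p1 = 3/5 ⊃ 3/5 = 1
p2 ⊃ p1 = 1/5 ⊃ 3/5 = 1
(p2 ⊃ p1) ⊃ p1 = 1 ⊃ 3/5 = 3/5
(p1 ⊃ p1) ⊃ ((p2 ⊃ p1) ⊃ p1) = 1 ⊃ 3/5 = 3/5
p1 ⊃ p1 = 3/5 ⊃ 3/5 = 1
p2 ≡ p1 = 1/5 ≡ 3/5 = 3/5
(p1 ⊃ p1) ⊃ (p2 ≡ p1) = 1 ⊃ 3/5 = 3/5
((p1 ⊃ p1) ⊃ ((p2 ⊃ p1) ⊃ p1)) ≡ ((p1 ⊃ p1) ⊃ (p2 ≡ p1)) = 3/5 ≡ 3/5 = 1
¬(((p1 ⊃ p1) ⊃ ((p2 ⊃ p1) ⊃ p1)) ≡ ((p1 ⊃ p1) ⊃ (p2 ≡ p1))) = ¬1 = 0
(¬(((p2 ⊃ p2) ∨ ¬p2) ∧ (p1 ∨ ¬p2)) ⊃ ((p2 ∨ p2) ⊃ (¬p1 ⊃ p1))) ⊃ ¬(((p1 ⊃ p1) ⊃ ((p2 ⊃ p1) ⊃ p1)) ≡ ((p1 ⊃ p1) ⊃ (p2 ≡ p1))) = 1 ⊃ 0 = 0

0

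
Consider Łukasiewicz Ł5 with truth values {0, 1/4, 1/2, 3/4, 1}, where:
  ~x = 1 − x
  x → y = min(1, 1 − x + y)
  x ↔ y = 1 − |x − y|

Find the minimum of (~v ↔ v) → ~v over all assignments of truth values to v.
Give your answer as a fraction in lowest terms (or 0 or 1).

1/2

Take v = 1/2:
~v = ~1/2 = 1/2
~v ↔ v = 1/2 ↔ 1/2 = 1
~v = ~1/2 = 1/2
(~v ↔ v) → ~v = 1 → 1/2 = 1/2
No assignment yields a value below 1/2, so this is the minimum.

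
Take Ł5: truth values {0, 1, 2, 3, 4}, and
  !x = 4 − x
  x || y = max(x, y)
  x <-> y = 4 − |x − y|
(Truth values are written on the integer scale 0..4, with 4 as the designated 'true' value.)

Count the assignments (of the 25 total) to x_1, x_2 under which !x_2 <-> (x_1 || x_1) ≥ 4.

5

value 4: 5 assignments (counts)
value 3: 8 assignments
value 2: 6 assignments
value 1: 4 assignments
value 0: 2 assignments
So 5 of the 25 assignments meet the threshold.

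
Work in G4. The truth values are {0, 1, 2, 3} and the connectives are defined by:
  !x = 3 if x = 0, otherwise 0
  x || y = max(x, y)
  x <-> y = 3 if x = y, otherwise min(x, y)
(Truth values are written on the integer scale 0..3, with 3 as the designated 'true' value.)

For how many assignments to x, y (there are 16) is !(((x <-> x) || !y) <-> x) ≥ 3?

x = 0, y = 0 ↦ 3  ≥
x = 0, y = 1 ↦ 3  ≥
x = 0, y = 2 ↦ 3  ≥
x = 0, y = 3 ↦ 3  ≥
x = 1, y = 0 ↦ 0  <
x = 1, y = 1 ↦ 0  <
x = 1, y = 2 ↦ 0  <
x = 1, y = 3 ↦ 0  <
x = 2, y = 0 ↦ 0  <
x = 2, y = 1 ↦ 0  <
x = 2, y = 2 ↦ 0  <
x = 2, y = 3 ↦ 0  <
x = 3, y = 0 ↦ 0  <
x = 3, y = 1 ↦ 0  <
x = 3, y = 2 ↦ 0  <
x = 3, y = 3 ↦ 0  <
So 4 of the 16 assignments meet the threshold.

4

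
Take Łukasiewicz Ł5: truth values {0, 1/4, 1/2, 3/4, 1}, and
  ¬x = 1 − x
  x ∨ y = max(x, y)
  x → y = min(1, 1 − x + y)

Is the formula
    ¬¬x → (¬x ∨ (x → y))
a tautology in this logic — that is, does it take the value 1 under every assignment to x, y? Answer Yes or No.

Counterexample: take x = 3/4, y = 0.
¬x = ¬3/4 = 1/4
¬¬x = ¬1/4 = 3/4
¬x = ¬3/4 = 1/4
x → y = 3/4 → 0 = 1/4
¬x ∨ (x → y) = 1/4 ∨ 1/4 = 1/4
¬¬x → (¬x ∨ (x → y)) = 3/4 → 1/4 = 1/2
This gives 1/2 ≠ 1.

No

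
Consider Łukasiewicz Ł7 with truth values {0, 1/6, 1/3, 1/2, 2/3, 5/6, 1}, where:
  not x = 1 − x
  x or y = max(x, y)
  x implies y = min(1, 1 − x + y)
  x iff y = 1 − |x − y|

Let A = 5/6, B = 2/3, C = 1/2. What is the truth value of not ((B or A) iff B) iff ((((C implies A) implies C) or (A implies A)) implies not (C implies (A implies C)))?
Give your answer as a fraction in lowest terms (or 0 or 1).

B or A = 2/3 or 5/6 = 5/6
(B or A) iff B = 5/6 iff 2/3 = 5/6
not ((B or A) iff B) = not 5/6 = 1/6
C implies A = 1/2 implies 5/6 = 1
(C implies A) implies C = 1 implies 1/2 = 1/2
A implies A = 5/6 implies 5/6 = 1
((C implies A) implies C) or (A implies A) = 1/2 or 1 = 1
A implies C = 5/6 implies 1/2 = 2/3
C implies (A implies C) = 1/2 implies 2/3 = 1
not (C implies (A implies C)) = not 1 = 0
(((C implies A) implies C) or (A implies A)) implies not (C implies (A implies C)) = 1 implies 0 = 0
not ((B or A) iff B) iff ((((C implies A) implies C) or (A implies A)) implies not (C implies (A implies C))) = 1/6 iff 0 = 5/6

5/6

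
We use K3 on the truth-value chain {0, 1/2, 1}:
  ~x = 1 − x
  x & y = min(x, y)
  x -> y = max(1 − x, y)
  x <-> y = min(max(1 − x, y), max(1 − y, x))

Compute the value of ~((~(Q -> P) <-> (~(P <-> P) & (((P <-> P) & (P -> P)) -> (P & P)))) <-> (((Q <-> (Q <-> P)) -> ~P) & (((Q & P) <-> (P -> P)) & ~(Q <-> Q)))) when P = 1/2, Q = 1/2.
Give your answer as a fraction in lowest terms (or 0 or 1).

Q -> P = 1/2 -> 1/2 = 1/2
~(Q -> P) = ~1/2 = 1/2
P <-> P = 1/2 <-> 1/2 = 1/2
~(P <-> P) = ~1/2 = 1/2
P <-> P = 1/2 <-> 1/2 = 1/2
P -> P = 1/2 -> 1/2 = 1/2
(P <-> P) & (P -> P) = 1/2 & 1/2 = 1/2
P & P = 1/2 & 1/2 = 1/2
((P <-> P) & (P -> P)) -> (P & P) = 1/2 -> 1/2 = 1/2
~(P <-> P) & (((P <-> P) & (P -> P)) -> (P & P)) = 1/2 & 1/2 = 1/2
~(Q -> P) <-> (~(P <-> P) & (((P <-> P) & (P -> P)) -> (P & P))) = 1/2 <-> 1/2 = 1/2
Q <-> P = 1/2 <-> 1/2 = 1/2
Q <-> (Q <-> P) = 1/2 <-> 1/2 = 1/2
~P = ~1/2 = 1/2
(Q <-> (Q <-> P)) -> ~P = 1/2 -> 1/2 = 1/2
Q & P = 1/2 & 1/2 = 1/2
P -> P = 1/2 -> 1/2 = 1/2
(Q & P) <-> (P -> P) = 1/2 <-> 1/2 = 1/2
Q <-> Q = 1/2 <-> 1/2 = 1/2
~(Q <-> Q) = ~1/2 = 1/2
((Q & P) <-> (P -> P)) & ~(Q <-> Q) = 1/2 & 1/2 = 1/2
((Q <-> (Q <-> P)) -> ~P) & (((Q & P) <-> (P -> P)) & ~(Q <-> Q)) = 1/2 & 1/2 = 1/2
(~(Q -> P) <-> (~(P <-> P) & (((P <-> P) & (P -> P)) -> (P & P)))) <-> (((Q <-> (Q <-> P)) -> ~P) & (((Q & P) <-> (P -> P)) & ~(Q <-> Q))) = 1/2 <-> 1/2 = 1/2
~((~(Q -> P) <-> (~(P <-> P) & (((P <-> P) & (P -> P)) -> (P & P)))) <-> (((Q <-> (Q <-> P)) -> ~P) & (((Q & P) <-> (P -> P)) & ~(Q <-> Q)))) = ~1/2 = 1/2

1/2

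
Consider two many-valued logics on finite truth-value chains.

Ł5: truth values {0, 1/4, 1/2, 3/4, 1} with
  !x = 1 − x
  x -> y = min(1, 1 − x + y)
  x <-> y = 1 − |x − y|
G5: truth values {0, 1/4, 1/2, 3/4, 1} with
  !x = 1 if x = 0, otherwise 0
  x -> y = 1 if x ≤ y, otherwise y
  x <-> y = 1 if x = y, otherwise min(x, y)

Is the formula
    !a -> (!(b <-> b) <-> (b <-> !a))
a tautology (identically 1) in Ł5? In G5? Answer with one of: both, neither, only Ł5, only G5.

neither

In Ł5: at a = 0, b = 1/4 the value is 3/4 — not a tautology.
In G5: at a = 0, b = 1/4 the value is 0 — not a tautology.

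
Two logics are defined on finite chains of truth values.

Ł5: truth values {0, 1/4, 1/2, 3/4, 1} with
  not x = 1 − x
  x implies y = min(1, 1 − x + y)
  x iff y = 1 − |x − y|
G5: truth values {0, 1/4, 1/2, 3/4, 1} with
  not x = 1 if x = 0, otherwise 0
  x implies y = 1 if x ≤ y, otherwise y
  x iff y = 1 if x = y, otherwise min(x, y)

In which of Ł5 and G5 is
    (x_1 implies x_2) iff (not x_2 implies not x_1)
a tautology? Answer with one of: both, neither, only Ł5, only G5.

only Ł5

In Ł5: every assignment gives 1 — tautology.
In G5: at x_1 = 1/2, x_2 = 1/4 the value is 1/4 — not a tautology.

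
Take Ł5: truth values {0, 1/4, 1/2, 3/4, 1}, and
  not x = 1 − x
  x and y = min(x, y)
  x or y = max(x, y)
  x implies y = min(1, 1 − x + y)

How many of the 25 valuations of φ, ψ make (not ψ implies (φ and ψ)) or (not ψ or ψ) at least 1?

17

value 1: 17 assignments (counts)
value 3/4: 7 assignments
value 1/2: 1 assignment
So 17 of the 25 assignments meet the threshold.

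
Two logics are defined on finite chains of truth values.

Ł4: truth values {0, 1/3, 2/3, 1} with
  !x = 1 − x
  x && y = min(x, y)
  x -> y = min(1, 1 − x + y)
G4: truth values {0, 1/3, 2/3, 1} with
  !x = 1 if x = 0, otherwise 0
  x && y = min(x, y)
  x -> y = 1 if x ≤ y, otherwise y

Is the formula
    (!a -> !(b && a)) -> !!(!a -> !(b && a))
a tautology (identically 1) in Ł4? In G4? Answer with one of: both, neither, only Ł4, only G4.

both

In Ł4: every assignment gives 1 — tautology.
In G4: every assignment gives 1 — tautology.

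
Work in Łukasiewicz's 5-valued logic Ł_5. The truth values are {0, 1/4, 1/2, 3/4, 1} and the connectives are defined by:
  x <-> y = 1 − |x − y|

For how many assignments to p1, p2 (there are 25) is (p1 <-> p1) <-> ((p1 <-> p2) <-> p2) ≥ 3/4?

14

value 1: 7 assignments (counts)
value 3/4: 7 assignments (counts)
value 1/2: 6 assignments
value 1/4: 3 assignments
value 0: 2 assignments
So 14 of the 25 assignments meet the threshold.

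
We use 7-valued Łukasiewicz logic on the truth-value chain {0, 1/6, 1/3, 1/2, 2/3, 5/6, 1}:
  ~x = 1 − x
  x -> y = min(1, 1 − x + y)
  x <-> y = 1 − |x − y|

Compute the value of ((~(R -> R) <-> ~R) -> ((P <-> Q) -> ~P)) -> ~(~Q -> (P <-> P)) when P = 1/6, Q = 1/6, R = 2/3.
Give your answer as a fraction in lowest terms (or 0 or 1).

0

R -> R = 2/3 -> 2/3 = 1
~(R -> R) = ~1 = 0
~R = ~2/3 = 1/3
~(R -> R) <-> ~R = 0 <-> 1/3 = 2/3
P <-> Q = 1/6 <-> 1/6 = 1
~P = ~1/6 = 5/6
(P <-> Q) -> ~P = 1 -> 5/6 = 5/6
(~(R -> R) <-> ~R) -> ((P <-> Q) -> ~P) = 2/3 -> 5/6 = 1
~Q = ~1/6 = 5/6
P <-> P = 1/6 <-> 1/6 = 1
~Q -> (P <-> P) = 5/6 -> 1 = 1
~(~Q -> (P <-> P)) = ~1 = 0
((~(R -> R) <-> ~R) -> ((P <-> Q) -> ~P)) -> ~(~Q -> (P <-> P)) = 1 -> 0 = 0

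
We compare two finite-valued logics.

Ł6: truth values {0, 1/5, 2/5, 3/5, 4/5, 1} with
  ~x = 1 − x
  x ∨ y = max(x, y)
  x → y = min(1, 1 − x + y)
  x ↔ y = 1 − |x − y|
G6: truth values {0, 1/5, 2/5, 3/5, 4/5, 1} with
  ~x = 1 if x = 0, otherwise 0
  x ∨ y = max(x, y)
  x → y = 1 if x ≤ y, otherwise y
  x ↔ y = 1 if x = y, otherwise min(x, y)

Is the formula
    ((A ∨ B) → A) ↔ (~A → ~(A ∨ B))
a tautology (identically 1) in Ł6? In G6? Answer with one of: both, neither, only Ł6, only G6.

only Ł6

In Ł6: every assignment gives 1 — tautology.
In G6: at A = 1/5, B = 2/5 the value is 1/5 — not a tautology.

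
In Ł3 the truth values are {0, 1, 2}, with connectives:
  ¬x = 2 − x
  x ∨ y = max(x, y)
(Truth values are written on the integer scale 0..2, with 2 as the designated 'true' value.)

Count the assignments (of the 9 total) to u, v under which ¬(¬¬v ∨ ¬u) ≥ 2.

1

u = 0, v = 0 ↦ 0  <
u = 0, v = 1 ↦ 0  <
u = 0, v = 2 ↦ 0  <
u = 1, v = 0 ↦ 1  <
u = 1, v = 1 ↦ 1  <
u = 1, v = 2 ↦ 0  <
u = 2, v = 0 ↦ 2  ≥
u = 2, v = 1 ↦ 1  <
u = 2, v = 2 ↦ 0  <
So 1 of the 9 assignments meets the threshold.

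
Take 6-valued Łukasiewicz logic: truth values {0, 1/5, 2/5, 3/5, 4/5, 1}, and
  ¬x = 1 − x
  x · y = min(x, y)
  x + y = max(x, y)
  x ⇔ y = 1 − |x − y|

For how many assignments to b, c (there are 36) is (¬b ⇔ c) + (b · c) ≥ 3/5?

value 1: 7 assignments (counts)
value 4/5: 13 assignments (counts)
value 3/5: 10 assignments (counts)
value 2/5: 3 assignments
value 1/5: 2 assignments
value 0: 1 assignment
So 30 of the 36 assignments meet the threshold.

30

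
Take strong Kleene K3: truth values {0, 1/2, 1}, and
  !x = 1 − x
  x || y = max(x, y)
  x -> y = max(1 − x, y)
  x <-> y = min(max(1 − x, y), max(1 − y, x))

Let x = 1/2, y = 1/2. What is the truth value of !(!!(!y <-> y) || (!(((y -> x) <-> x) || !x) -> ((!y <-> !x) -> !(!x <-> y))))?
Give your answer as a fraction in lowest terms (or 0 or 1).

!y = !1/2 = 1/2
!y <-> y = 1/2 <-> 1/2 = 1/2
!(!y <-> y) = !1/2 = 1/2
!!(!y <-> y) = !1/2 = 1/2
y -> x = 1/2 -> 1/2 = 1/2
(y -> x) <-> x = 1/2 <-> 1/2 = 1/2
!x = !1/2 = 1/2
((y -> x) <-> x) || !x = 1/2 || 1/2 = 1/2
!(((y -> x) <-> x) || !x) = !1/2 = 1/2
!y = !1/2 = 1/2
!x = !1/2 = 1/2
!y <-> !x = 1/2 <-> 1/2 = 1/2
!x = !1/2 = 1/2
!x <-> y = 1/2 <-> 1/2 = 1/2
!(!x <-> y) = !1/2 = 1/2
(!y <-> !x) -> !(!x <-> y) = 1/2 -> 1/2 = 1/2
!(((y -> x) <-> x) || !x) -> ((!y <-> !x) -> !(!x <-> y)) = 1/2 -> 1/2 = 1/2
!!(!y <-> y) || (!(((y -> x) <-> x) || !x) -> ((!y <-> !x) -> !(!x <-> y))) = 1/2 || 1/2 = 1/2
!(!!(!y <-> y) || (!(((y -> x) <-> x) || !x) -> ((!y <-> !x) -> !(!x <-> y)))) = !1/2 = 1/2

1/2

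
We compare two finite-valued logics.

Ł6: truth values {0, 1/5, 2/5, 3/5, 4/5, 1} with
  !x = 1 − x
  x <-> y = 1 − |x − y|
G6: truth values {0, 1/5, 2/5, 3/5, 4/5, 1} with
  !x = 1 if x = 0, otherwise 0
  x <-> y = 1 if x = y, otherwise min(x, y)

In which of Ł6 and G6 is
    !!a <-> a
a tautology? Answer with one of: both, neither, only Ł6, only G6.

only Ł6

In Ł6: every assignment gives 1 — tautology.
In G6: at a = 1/5 the value is 1/5 — not a tautology.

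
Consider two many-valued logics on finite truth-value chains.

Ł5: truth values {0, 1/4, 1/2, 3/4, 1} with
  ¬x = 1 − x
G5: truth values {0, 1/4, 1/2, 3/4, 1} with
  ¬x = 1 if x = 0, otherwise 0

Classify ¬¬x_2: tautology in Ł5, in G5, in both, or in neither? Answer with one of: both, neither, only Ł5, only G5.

neither

In Ł5: at x_2 = 0 the value is 0 — not a tautology.
In G5: at x_2 = 0 the value is 0 — not a tautology.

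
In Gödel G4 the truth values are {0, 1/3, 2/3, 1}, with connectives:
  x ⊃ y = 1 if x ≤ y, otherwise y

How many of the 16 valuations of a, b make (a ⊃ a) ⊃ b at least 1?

a = 0, b = 0 ↦ 0  <
a = 0, b = 1/3 ↦ 1/3  <
a = 0, b = 2/3 ↦ 2/3  <
a = 0, b = 1 ↦ 1  ≥
a = 1/3, b = 0 ↦ 0  <
a = 1/3, b = 1/3 ↦ 1/3  <
a = 1/3, b = 2/3 ↦ 2/3  <
a = 1/3, b = 1 ↦ 1  ≥
a = 2/3, b = 0 ↦ 0  <
a = 2/3, b = 1/3 ↦ 1/3  <
a = 2/3, b = 2/3 ↦ 2/3  <
a = 2/3, b = 1 ↦ 1  ≥
a = 1, b = 0 ↦ 0  <
a = 1, b = 1/3 ↦ 1/3  <
a = 1, b = 2/3 ↦ 2/3  <
a = 1, b = 1 ↦ 1  ≥
So 4 of the 16 assignments meet the threshold.

4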